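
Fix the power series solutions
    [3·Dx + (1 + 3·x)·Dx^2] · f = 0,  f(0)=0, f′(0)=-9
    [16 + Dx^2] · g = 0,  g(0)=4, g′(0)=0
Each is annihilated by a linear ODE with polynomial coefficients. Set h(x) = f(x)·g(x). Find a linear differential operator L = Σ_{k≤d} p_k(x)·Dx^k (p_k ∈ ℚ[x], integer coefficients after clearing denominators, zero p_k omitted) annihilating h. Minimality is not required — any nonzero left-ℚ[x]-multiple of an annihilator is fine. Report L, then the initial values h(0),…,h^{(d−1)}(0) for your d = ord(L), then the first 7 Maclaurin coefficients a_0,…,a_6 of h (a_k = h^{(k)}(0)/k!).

f: a_k = 0, -9, 27/2, -27, 243/4, -729/5, 729/2, …
g: a_k = 4, 0, -32, 0, 128/3, 0, -1024/45, …
L₀ := L_f ⊗_s L_g (sym. prod.), ord ≤ 4.
L = (2272 + 127488·x + 781056·x^2 + 1769472·x^3 + 1327104·x^4) + (4416 + 50112·x + 165888·x^2 + 165888·x^3)·Dx + (1022 + 19392·x + 102816·x^2 + 221184·x^3 + 165888·x^4)·Dx^2 + (276 + 3132·x + 10368·x^2 + 10368·x^3)·Dx^3 + (55 + 714·x + 3375·x^2 + 6912·x^3 + 5184·x^4)·Dx^4  (order 4).
h: a_k = 0, -36, 54, 180, -189, -516/5, 90, …
ICs: h(0) = 0, h′(0) = -36, h′′(0) = 108, h′′′(0) = 1080.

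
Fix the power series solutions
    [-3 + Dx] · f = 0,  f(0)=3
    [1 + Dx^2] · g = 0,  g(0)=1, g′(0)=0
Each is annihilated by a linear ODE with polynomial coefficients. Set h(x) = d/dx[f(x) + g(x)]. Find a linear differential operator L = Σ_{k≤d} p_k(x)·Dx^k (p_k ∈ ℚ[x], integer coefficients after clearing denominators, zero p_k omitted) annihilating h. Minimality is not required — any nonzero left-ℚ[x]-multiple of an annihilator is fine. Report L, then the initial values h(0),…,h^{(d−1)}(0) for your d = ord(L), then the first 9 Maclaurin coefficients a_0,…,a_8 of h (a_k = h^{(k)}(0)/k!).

L = 3 - Dx + 3·Dx^2 - Dx^3  (order 3).
h: a_k = 9, 26, 81/2, 122/3, 243/8, 1093/60, 729/80, 703/180, 6561/4480, …
ICs: h(0) = 9, h′(0) = 26, h′′(0) = 81.

f: a_k = 3, 9, 27/2, 27/2, 81/8, 243/40, 243/80, 729/560, 2187/4480, …
g: a_k = 1, 0, -1/2, 0, 1/24, 0, -1/720, 0, 1/40320, …
L₀ := lclm(L_f,L_g); ord L₀ ≤ 1+2.
Derive L from L₀ (diff closure).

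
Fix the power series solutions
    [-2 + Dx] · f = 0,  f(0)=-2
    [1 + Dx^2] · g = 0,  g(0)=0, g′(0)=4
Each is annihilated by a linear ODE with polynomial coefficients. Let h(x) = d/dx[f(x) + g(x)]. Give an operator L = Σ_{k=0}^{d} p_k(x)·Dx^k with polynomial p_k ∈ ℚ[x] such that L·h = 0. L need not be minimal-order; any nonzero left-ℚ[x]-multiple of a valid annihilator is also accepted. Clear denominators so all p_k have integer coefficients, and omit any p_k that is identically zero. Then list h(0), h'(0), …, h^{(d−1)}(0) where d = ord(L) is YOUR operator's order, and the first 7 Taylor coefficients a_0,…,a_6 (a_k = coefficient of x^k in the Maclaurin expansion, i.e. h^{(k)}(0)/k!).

L = 2 - Dx + 2·Dx^2 - Dx^3  (order 3).
h: a_k = 0, -8, -10, -16/3, -5/2, -16/15, -13/36, …
ICs: h(0) = 0, h′(0) = -8, h′′(0) = -20.

f: a_k = -2, -4, -4, -8/3, -4/3, -8/15, -8/45, …
g: a_k = 0, 4, 0, -2/3, 0, 1/30, 0, …
L₀ := lclm(L_f,L_g); ord L₀ ≤ 1+2.
Derive L from L₀ (diff closure).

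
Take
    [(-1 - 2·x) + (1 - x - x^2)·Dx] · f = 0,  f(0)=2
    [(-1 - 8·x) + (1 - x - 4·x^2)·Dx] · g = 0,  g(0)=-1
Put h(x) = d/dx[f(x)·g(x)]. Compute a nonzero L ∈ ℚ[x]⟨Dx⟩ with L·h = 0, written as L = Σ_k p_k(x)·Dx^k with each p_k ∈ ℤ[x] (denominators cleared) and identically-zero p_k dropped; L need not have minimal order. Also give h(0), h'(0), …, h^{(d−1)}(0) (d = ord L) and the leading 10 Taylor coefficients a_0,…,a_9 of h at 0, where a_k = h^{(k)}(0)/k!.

f: a_k = 2, 2, 4, 6, 10, 16, 26, 42, 68, 110, …
g: a_k = -1, -1, -5, -9, -29, -65, -181, -441, -1165, -2929, …
Sym-product of L_f,L_g gives L₀ (≤ ord 1).
h₀' ⇒ L via d/dx closure of L₀.
L = (16 + 18·x - 12·x^2 - 352·x^3 + 12·x^4 + 600·x^5 + 320·x^6) + (-2 - 4·x + 39·x^2 + 8·x^3 - 140·x^4 - 21·x^5 + 140·x^6 + 64·x^7)·Dx  (order 1).
h: a_k = -4, -32, -114, -448, -1400, -4524, -13412, -40000, -114966, -329520, …
ICs: h(0) = -4.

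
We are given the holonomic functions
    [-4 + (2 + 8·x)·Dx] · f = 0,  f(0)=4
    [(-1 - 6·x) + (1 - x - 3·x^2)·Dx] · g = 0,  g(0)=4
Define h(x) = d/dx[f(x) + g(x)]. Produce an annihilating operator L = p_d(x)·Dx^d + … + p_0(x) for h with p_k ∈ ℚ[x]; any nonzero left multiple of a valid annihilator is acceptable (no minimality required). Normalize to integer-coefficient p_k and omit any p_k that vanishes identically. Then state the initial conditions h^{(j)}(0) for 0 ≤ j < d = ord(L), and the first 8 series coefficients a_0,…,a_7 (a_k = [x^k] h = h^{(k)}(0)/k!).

L = (-90 - 516·x - 1548·x^2 - 1296·x^3 - 1620·x^4) + (-15 - 288·x - 1752·x^2 - 4068·x^3 - 4914·x^4 - 4860·x^5)·Dx + (5 + 45·x + 109·x^2 - 18·x^3 - 468·x^4 - 1278·x^5 - 1080·x^6)·Dx^2  (order 2).
h: a_k = 12, 16, 132, 144, 1360, 312, 13468, -11200, …
ICs: h(0) = 12, h′(0) = 16.

f: a_k = 4, 8, -8, 16, -40, 112, -336, 1056, …
g: a_k = 4, 4, 16, 28, 76, 160, 388, 868, …
L₀ := lclm(L_f,L_g); ord L₀ ≤ 1+1.
Derive L from L₀ (diff closure).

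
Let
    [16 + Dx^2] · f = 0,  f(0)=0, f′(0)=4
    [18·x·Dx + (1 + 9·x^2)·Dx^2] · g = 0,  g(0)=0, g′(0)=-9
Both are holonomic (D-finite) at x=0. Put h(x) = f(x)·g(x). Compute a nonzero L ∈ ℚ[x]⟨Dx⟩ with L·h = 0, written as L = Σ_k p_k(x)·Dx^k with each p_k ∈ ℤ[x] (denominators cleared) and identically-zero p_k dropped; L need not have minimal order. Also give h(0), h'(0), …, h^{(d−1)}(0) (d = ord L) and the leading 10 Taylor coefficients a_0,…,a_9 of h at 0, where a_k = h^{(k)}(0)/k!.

f: a_k = 0, 4, 0, -32/3, 0, 128/15, 0, -1024/315, 0, 2048/2835, …
g: a_k = 0, -9, 0, 27, 0, -729/5, 0, 6561/7, 0, -6561, …
Sym-product of L_f,L_g gives L₀ (≤ ord 4).
L = (20800 + 494784·x^2 + 2923776·x^4 + 11943936·x^6 + 26873856·x^8) + (19584·x + 342144·x^3 + 2239488·x^5 + 6718464·x^7)·Dx + (1700 + 42732·x^2 + 318816·x^4 + 1492992·x^6 + 3359232·x^8)·Dx^2 + (1224·x + 21384·x^3 + 139968·x^5 + 419904·x^7)·Dx^3 + (25 + 738·x^2 + 8505·x^4 + 46656·x^6 + 104976·x^8)·Dx^4  (order 4).
h: a_k = 0, 0, -36, 0, 204, 0, -948, 0, 5564, 0, …
ICs: h(0) = 0, h′(0) = 0, h′′(0) = -72, h′′′(0) = 0.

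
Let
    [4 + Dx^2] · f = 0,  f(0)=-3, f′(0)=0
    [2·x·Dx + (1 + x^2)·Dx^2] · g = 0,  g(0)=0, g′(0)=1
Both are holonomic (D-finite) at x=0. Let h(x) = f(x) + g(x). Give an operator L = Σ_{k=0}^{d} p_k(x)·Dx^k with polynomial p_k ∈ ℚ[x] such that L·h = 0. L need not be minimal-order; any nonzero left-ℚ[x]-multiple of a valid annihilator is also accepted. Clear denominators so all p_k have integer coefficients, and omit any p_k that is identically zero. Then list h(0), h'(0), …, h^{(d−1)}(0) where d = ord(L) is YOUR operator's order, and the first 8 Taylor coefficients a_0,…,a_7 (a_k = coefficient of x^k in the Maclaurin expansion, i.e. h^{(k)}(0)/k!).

f: a_k = -3, 0, 6, 0, -2, 0, 4/15, 0, …
g: a_k = 0, 1, 0, -1/3, 0, 1/5, 0, -1/7, …
Sum ⇒ L₀ = lclm(L_f,L_g) in ℚ(x)⟨Dx⟩.
L = (-32·x + 80·x^3 + 16·x^5)·Dx + (4 + 32·x^2 + 36·x^4 + 8·x^6)·Dx^2 + (-8·x + 20·x^3 + 4·x^5)·Dx^3 + (1 + 8·x^2 + 9·x^4 + 2·x^6)·Dx^4  (order 4).
h: a_k = -3, 1, 6, -1/3, -2, 1/5, 4/15, -1/7, …
ICs: h(0) = -3, h′(0) = 1, h′′(0) = 12, h′′′(0) = -2.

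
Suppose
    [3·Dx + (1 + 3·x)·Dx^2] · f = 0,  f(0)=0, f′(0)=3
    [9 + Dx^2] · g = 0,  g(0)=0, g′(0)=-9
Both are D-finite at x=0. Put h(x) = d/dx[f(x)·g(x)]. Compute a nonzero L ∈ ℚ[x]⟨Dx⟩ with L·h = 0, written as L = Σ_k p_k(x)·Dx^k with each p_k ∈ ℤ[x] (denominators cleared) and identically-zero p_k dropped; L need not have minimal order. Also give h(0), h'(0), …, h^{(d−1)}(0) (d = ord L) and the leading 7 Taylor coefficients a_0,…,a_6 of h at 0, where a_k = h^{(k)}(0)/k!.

L = (-675 - 3564·x - 10206·x^2 + 8748·x^3 + 94041·x^4 + 157464·x^5 + 78732·x^6) + (-216 - 864·x + 1620·x^2 + 14580·x^3 + 29160·x^4 + 17496·x^5)·Dx + (-84 - 396·x - 378·x^2 + 5832·x^3 + 23814·x^4 + 34992·x^5 + 17496·x^6)·Dx^2 + (-24 - 96·x + 180·x^2 + 1620·x^3 + 3240·x^4 + 1944·x^5)·Dx^3 + (-1 + 84·x^2 + 540·x^3 + 1485·x^4 + 1944·x^5 + 972·x^6)·Dx^4  (order 4).
h: a_k = 0, -54, 243/2, -162, 1215/2, -8019/4, 474579/80, …
ICs: h(0) = 0, h′(0) = -54, h′′(0) = 243, h′′′(0) = -972.

f: a_k = 0, 3, -9/2, 9, -81/4, 243/5, -243/2, …
g: a_k = 0, -9, 0, 27/2, 0, -243/40, 0, …
L₀ := L_f ⊗_s L_g (sym. prod.), ord ≤ 4.
h=h₀': d/dx-closure on L₀ ⇒ L.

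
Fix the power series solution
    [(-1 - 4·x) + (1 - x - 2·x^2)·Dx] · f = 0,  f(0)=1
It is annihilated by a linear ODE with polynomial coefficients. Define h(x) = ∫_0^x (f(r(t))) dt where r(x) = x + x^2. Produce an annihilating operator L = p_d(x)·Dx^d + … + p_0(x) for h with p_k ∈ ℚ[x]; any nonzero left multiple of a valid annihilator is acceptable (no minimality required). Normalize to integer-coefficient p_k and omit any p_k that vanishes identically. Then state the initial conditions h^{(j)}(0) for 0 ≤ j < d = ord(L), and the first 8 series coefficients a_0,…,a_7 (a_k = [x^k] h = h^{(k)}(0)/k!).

L = (1 + 6·x + 12·x^2 + 8·x^3)·Dx + (-1 + x + 3·x^2 + 4·x^3 + 2·x^4)·Dx^2  (order 2).
h: a_k = 0, 1, 1/2, 4/3, 11/4, 29/5, 40/3, 219/7, …
ICs: h(0) = 0, h′(0) = 1.

f: a_k = 1, 1, 3, 5, 11, 21, 43, 85, …
L₀ from L_f via x↦r, Dx↦r'^{-1}Dx.
∫: right-multiply L₀ by Dx.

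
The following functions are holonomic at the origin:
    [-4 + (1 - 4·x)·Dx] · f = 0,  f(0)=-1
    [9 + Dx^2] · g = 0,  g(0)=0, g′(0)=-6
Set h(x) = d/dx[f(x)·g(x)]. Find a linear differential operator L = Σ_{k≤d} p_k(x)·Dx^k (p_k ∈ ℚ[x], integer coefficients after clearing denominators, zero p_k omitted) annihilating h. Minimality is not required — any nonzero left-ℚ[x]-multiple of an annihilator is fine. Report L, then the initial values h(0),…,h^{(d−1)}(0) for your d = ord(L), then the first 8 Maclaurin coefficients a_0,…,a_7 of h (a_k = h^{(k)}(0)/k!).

L = (-23 - 72·x + 144·x^2) + (-8 + 32·x)·Dx + (1 - 8·x + 16·x^2)·Dx^2  (order 2).
h: a_k = 6, 48, 261, 1392, 27921/4, 167526/5, 6254061/40, 25016244/35, …
ICs: h(0) = 6, h′(0) = 48.

f: a_k = -1, -4, -16, -64, -256, -1024, -4096, -16384, …
g: a_k = 0, -6, 0, 9, 0, -81/20, 0, 243/280, …
f·g: L₀ = L_f ⊗_s L_g, ord ≤ 1·2.
h=h₀': d/dx-closure on L₀ ⇒ L.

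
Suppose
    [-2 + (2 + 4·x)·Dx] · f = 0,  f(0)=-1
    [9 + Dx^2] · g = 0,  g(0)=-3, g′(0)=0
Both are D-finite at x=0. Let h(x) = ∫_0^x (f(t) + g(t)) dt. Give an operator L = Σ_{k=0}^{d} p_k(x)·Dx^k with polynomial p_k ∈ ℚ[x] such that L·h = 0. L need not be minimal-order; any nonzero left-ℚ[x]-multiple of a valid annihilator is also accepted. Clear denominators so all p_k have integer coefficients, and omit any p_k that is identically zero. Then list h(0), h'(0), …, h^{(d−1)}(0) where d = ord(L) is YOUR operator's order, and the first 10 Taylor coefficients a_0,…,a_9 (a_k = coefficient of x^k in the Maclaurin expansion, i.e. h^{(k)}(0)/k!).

L = (-27 - 81·x - 81·x^2)·Dx + (18 + 117·x + 243·x^2 + 162·x^3)·Dx^2 + (-3 - 9·x - 9·x^2)·Dx^3 + (2 + 13·x + 27·x^2 + 18·x^3)·Dx^4  (order 4).
h: a_k = 0, -4, -1/2, 14/3, -1/8, -19/10, -7/48, 87/140, -33/128, 1069/3360, …
ICs: h(0) = 0, h′(0) = -4, h′′(0) = -1, h′′′(0) = 28.

f: a_k = -1, -1, 1/2, -1/2, 5/8, -7/8, 21/16, -33/16, 429/128, -715/128, …
g: a_k = -3, 0, 27/2, 0, -81/8, 0, 243/80, 0, -2187/4480, 0, …
Weyl lclm of L_f,L_g ⇒ L₀ (ord ≤ 3).
h=∫h₀ ⇒ L = L₀·Dx.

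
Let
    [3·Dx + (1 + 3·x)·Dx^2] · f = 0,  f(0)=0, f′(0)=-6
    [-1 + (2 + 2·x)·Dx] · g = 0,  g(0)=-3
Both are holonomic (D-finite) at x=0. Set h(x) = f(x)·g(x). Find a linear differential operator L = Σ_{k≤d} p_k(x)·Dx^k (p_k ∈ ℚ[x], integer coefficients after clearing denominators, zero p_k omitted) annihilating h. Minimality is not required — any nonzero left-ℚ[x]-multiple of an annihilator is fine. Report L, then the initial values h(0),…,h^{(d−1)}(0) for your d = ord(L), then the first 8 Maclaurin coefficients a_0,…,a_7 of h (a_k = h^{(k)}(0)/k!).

f: a_k = 0, -6, 9, -18, 81/2, -486/5, 243, -4374/7, …
g: a_k = -3, -3/2, 3/8, -3/16, 15/128, -21/256, 63/1024, -99/2048, …
Product ⇒ symmetric product L₀, ord ≤ 2.
L = (-3 + 3·x) + (8 + 8·x)·Dx + (4 + 20·x + 28·x^2 + 12·x^3)·Dx^2  (order 2).
h: a_k = 0, 18, -18, 153/4, -90, 70947/320, -180189/320, 26213571/17920, …
ICs: h(0) = 0, h′(0) = 18.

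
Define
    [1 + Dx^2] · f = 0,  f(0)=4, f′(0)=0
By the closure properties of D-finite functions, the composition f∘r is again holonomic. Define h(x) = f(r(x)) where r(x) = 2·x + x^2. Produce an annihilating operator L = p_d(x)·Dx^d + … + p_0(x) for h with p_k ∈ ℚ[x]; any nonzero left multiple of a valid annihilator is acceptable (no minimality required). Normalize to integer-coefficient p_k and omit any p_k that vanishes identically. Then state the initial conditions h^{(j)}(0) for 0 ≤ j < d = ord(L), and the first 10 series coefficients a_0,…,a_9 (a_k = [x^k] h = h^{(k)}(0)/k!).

L = (4 + 12·x + 12·x^2 + 4·x^3) - Dx + (1 + x)·Dx^2  (order 2).
h: a_k = 4, 0, -8, -8, 2/3, 16/3, 164/45, 4/15, -719/630, -248/315, …
ICs: h(0) = 4, h′(0) = 0.

f: a_k = 4, 0, -2, 0, 1/6, 0, -1/180, 0, 1/10080, 0, …
Substitute x→r, Dx→(1/r')Dx; clear ⇒ L₀.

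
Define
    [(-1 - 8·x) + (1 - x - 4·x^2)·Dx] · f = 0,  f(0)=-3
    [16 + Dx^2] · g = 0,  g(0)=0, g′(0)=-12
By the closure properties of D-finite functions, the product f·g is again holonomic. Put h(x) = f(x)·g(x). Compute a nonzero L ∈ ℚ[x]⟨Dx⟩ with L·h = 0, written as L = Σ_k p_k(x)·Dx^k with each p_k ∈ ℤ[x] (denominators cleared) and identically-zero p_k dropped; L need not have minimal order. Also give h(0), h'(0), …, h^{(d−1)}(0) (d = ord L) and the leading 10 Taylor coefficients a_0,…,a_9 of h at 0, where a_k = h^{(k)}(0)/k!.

L = (-8 + 16·x + 64·x^2) + (2 + 16·x)·Dx + (-1 + x + 4·x^2)·Dx^2  (order 2).
h: a_k = 0, 36, 36, 84, 228, 3204/5, 7764/5, 143036/35, 360428/35, 8395196/315, …
ICs: h(0) = 0, h′(0) = 36.

f: a_k = -3, -3, -15, -27, -87, -195, -543, -1323, -3495, -8787, …
g: a_k = 0, -12, 0, 32, 0, -128/5, 0, 1024/105, 0, -2048/945, …
f·g: L₀ = L_f ⊗_s L_g, ord ≤ 1·2.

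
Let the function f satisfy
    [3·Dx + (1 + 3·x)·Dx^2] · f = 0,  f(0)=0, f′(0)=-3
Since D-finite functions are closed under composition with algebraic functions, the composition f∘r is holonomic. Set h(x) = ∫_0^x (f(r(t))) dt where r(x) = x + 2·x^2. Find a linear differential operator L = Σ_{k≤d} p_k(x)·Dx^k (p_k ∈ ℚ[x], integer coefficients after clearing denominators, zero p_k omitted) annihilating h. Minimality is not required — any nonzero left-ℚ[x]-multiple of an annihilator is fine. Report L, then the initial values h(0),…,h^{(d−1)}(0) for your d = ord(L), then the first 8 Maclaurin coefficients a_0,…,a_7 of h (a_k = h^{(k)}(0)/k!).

L = (-1 + 12·x + 24·x^2)·Dx^2 + (1 + 7·x + 18·x^2 + 24·x^3)·Dx^3  (order 3).
h: a_k = 0, 0, -3/2, -1/2, 9/4, -63/20, 9/10, 99/14, …
ICs: h(0) = 0, h′(0) = 0, h′′(0) = -3.

f: a_k = 0, -3, 9/2, -9, 81/4, -243/5, 243/2, -2187/7, …
h₀=f(r): pull back L_f along r ⇒ L₀.
Integrate: L := L₀·Dx.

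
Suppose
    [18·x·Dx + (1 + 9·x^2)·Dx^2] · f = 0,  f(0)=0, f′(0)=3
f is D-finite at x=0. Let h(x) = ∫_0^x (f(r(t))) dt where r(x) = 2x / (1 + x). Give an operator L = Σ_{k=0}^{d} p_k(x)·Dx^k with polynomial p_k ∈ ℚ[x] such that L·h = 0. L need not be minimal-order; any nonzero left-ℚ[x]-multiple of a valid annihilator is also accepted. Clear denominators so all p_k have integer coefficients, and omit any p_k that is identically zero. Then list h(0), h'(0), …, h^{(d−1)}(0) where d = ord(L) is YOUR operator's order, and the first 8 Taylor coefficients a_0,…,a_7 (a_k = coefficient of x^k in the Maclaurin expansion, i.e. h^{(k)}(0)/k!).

f: a_k = 0, 3, 0, -9, 0, 243/5, 0, -2187/7, …
h₀=f(r): pull back L_f along r ⇒ L₀.
h=∫h₀ ⇒ L = L₀·Dx.
L = (2 + 74·x)·Dx^2 + (1 + 2·x + 37·x^2)·Dx^3  (order 3).
h: a_k = 0, 0, 3, -2, -33/2, 42, 941/5, -7062/7, …
ICs: h(0) = 0, h′(0) = 0, h′′(0) = 6.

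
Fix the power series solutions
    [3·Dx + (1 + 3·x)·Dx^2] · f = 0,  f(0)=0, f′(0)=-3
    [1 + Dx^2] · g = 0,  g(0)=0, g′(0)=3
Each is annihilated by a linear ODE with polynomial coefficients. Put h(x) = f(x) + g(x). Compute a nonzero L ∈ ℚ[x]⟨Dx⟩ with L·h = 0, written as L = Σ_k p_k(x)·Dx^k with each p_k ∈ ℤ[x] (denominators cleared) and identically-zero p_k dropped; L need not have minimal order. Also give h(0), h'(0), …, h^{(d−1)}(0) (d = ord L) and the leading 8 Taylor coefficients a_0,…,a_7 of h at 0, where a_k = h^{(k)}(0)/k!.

L = (165 + 18·x + 27·x^2)·Dx + (19 + 63·x + 27·x^2 + 27·x^3)·Dx^2 + (165 + 18·x + 27·x^2)·Dx^3 + (19 + 63·x + 27·x^2 + 27·x^3)·Dx^4  (order 4).
h: a_k = 0, 0, 9/2, -19/2, 81/4, -1943/40, 243/2, -74983/240, …
ICs: h(0) = 0, h′(0) = 0, h′′(0) = 9, h′′′(0) = -57.

f: a_k = 0, -3, 9/2, -9, 81/4, -243/5, 243/2, -2187/7, …
g: a_k = 0, 3, 0, -1/2, 0, 1/40, 0, -1/1680, …
f+g: L₀ = lclm(L_f,L_g), ord ≤ 2+2.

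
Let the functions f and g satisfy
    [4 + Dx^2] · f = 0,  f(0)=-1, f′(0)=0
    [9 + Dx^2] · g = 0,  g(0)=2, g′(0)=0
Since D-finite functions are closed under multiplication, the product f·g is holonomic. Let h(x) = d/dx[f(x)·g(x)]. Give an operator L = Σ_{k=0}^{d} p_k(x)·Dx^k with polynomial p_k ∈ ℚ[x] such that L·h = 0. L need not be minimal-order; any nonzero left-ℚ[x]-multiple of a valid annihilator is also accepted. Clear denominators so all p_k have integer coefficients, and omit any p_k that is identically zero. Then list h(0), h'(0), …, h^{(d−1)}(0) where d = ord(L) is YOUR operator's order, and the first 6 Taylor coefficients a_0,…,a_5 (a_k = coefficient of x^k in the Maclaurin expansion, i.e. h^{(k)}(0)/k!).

L = 25 + 26·Dx^2 + Dx^4  (order 4).
h: a_k = 0, 26, 0, -313/3, 0, 7813/60, …
ICs: h(0) = 0, h′(0) = 26, h′′(0) = 0, h′′′(0) = -626.

f: a_k = -1, 0, 2, 0, -2/3, 0, …
g: a_k = 2, 0, -9, 0, 27/4, 0, …
h₀=f·g: eliminate ⇒ L₀, order ≤ 2·2.
Differentiate: ansatz ord ≤ ord L₀ ⇒ L.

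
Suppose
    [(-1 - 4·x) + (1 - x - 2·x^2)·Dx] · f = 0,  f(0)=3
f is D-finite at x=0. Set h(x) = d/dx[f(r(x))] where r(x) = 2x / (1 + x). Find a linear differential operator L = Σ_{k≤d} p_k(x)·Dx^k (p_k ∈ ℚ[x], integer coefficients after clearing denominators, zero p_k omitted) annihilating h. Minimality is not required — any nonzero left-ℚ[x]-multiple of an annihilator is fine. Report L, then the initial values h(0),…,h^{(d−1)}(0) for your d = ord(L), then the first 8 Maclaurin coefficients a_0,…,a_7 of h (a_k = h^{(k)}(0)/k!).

L = (10 + 54·x + 270·x^2 + 162·x^3) + (-1 - 10·x + 90·x^3 + 81·x^4)·Dx  (order 1).
h: a_k = 6, 60, 162, 1080, 2430, 14580, 30618, 174960, …
ICs: h(0) = 6.

f: a_k = 3, 3, 9, 15, 33, 63, 129, 255, …
Substitute x→r, Dx→(1/r')Dx; clear ⇒ L₀.
Differentiate: ansatz ord ≤ ord L₀ ⇒ L.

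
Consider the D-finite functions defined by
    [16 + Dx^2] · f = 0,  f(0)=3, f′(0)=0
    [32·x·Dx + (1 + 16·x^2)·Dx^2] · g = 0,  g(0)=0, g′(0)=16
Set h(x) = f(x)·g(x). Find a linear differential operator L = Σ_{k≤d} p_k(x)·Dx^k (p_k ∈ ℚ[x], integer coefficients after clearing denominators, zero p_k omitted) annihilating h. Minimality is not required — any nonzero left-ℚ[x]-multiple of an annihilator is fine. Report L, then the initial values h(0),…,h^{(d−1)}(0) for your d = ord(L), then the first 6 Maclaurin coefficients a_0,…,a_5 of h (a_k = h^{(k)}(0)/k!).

L = (1280 + 53248·x^2 + 360448·x^4 + 2097152·x^6 + 8388608·x^8) + (1536·x + 40960·x^3 + 393216·x^5 + 2097152·x^7)·Dx + (96 + 4096·x^2 + 36864·x^4 + 262144·x^6 + 1048576·x^8)·Dx^2 + (96·x + 2560·x^3 + 24576·x^5 + 131072·x^7)·Dx^3 + (1 + 48·x^2 + 896·x^4 + 8192·x^6 + 32768·x^8)·Dx^4  (order 4).
h: a_k = 0, 48, 0, -640, 0, 25088/5, …
ICs: h(0) = 0, h′(0) = 48, h′′(0) = 0, h′′′(0) = -3840.

f: a_k = 3, 0, -24, 0, 32, 0, …
g: a_k = 0, 16, 0, -256/3, 0, 4096/5, …
L₀ := L_f ⊗_s L_g (sym. prod.), ord ≤ 4.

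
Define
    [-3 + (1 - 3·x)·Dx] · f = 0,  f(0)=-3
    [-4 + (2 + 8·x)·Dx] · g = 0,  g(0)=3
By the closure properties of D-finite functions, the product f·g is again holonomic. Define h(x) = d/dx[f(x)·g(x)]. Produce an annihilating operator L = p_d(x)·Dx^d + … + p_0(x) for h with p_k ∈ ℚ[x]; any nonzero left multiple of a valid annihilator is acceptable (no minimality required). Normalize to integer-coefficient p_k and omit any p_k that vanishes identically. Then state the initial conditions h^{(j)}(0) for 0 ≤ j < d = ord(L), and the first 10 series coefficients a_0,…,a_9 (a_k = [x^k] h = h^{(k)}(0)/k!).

L = (26 + 180·x + 108·x^2) + (-5 - 11·x + 54·x^2 + 72·x^3)·Dx  (order 1).
h: a_k = -45, -234, -1161, -4284, -17325, -57834, -219051, -689256, -2557899, -7651170, …
ICs: h(0) = -45.

f: a_k = -3, -9, -27, -81, -243, -729, -2187, -6561, -19683, -59049, …
g: a_k = 3, 6, -6, 12, -30, 84, -252, 792, -2574, 8580, …
Product ⇒ symmetric product L₀, ord ≤ 1.
Derive L from L₀ (diff closure).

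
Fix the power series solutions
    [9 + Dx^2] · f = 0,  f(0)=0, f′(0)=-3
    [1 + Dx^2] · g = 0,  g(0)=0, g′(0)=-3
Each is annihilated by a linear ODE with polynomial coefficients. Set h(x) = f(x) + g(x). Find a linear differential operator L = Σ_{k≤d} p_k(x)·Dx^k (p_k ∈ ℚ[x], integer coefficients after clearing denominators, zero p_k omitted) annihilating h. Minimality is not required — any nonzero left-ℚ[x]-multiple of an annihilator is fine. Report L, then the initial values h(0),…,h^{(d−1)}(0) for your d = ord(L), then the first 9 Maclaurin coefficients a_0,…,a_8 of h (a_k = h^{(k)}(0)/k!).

L = 9 + 10·Dx^2 + Dx^4  (order 4).
h: a_k = 0, -6, 0, 5, 0, -41/20, 0, 73/168, 0, …
ICs: h(0) = 0, h′(0) = -6, h′′(0) = 0, h′′′(0) = 30.

f: a_k = 0, -3, 0, 9/2, 0, -81/40, 0, 243/560, 0, …
g: a_k = 0, -3, 0, 1/2, 0, -1/40, 0, 1/1680, 0, …
f+g: L₀ = lclm(L_f,L_g), ord ≤ 2+2.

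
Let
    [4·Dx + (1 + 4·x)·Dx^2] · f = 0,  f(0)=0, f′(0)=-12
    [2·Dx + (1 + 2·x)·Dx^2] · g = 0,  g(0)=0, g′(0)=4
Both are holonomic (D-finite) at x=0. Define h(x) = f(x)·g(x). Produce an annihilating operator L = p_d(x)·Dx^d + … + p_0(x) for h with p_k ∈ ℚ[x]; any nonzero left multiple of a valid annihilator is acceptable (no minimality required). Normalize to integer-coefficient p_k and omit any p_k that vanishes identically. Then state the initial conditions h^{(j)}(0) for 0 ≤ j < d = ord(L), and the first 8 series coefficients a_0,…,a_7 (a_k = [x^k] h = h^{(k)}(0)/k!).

L = (160 + 768·x + 1024·x^2)·Dx + (264 + 2144·x + 5760·x^2 + 5120·x^3)·Dx^2 + (64 + 720·x + 2976·x^2 + 5376·x^3 + 3584·x^4)·Dx^3 + (3 + 44·x + 252·x^2 + 704·x^3 + 960·x^4 + 512·x^5)·Dx^4  (order 4).
h: a_k = 0, 0, -48, 144, -416, 1248, -58688/15, 63744/5, …
ICs: h(0) = 0, h′(0) = 0, h′′(0) = -96, h′′′(0) = 864.

f: a_k = 0, -12, 24, -64, 192, -3072/5, 2048, -49152/7, …
g: a_k = 0, 4, -4, 16/3, -8, 64/5, -64/3, 256/7, …
Sym-product of L_f,L_g gives L₀ (≤ ord 4).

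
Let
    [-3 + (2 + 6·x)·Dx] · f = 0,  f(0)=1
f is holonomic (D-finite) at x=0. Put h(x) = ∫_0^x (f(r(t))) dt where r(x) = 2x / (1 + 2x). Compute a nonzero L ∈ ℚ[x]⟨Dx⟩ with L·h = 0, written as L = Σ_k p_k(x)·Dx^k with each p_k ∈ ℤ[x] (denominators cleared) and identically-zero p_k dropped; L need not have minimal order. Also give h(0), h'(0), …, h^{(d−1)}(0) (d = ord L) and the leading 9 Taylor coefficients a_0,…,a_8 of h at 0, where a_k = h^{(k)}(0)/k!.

L = -3·Dx + (1 + 10·x + 16·x^2)·Dx^2  (order 2).
h: a_k = 0, 1, 3/2, -7/2, 87/8, -1677/40, 3023/16, -106305/112, 658335/128, …
ICs: h(0) = 0, h′(0) = 1.

f: a_k = 1, 3/2, -9/8, 27/16, -405/128, 1701/256, -15309/1024, 72171/2048, -2814669/32768, …
f∘r: x↦r, Dx↦Dx/r' in L_f ⇒ L₀.
h=∫h₀ ⇒ L = L₀·Dx.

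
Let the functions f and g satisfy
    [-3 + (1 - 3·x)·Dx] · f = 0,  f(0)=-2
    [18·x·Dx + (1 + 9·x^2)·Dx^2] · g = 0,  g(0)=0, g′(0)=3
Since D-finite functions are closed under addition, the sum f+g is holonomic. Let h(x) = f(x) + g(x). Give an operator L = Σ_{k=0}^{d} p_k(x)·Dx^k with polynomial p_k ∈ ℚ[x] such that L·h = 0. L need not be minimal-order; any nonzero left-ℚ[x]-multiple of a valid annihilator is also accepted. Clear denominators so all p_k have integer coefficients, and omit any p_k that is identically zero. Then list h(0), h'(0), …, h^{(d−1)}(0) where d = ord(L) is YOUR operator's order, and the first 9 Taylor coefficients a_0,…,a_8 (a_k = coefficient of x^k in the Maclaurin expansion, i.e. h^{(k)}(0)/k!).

L = (-18 + 216·x + 486·x^2)·Dx + (12 - 18·x + 108·x^2 + 486·x^3)·Dx^2 + (-1 + 81·x^4)·Dx^3  (order 3).
h: a_k = -2, -3, -18, -63, -162, -2187/5, -1458, -32805/7, -13122, …
ICs: h(0) = -2, h′(0) = -3, h′′(0) = -36.

f: a_k = -2, -6, -18, -54, -162, -486, -1458, -4374, -13122, …
g: a_k = 0, 3, 0, -9, 0, 243/5, 0, -2187/7, 0, …
Sum ⇒ L₀ = lclm(L_f,L_g) in ℚ(x)⟨Dx⟩.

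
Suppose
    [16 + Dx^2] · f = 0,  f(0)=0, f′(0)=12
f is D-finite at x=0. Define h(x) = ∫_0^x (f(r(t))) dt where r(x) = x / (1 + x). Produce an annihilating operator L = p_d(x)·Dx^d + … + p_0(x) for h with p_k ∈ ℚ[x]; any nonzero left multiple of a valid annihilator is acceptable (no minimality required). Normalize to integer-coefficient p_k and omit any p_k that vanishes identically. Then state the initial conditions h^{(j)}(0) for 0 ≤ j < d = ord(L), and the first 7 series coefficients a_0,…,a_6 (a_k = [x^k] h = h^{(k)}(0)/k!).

L = 16·Dx + (2 + 6·x + 6·x^2 + 2·x^3)·Dx^2 + (1 + 4·x + 6·x^2 + 4·x^3 + x^4)·Dx^3  (order 3).
h: a_k = 0, 0, 6, -4, -5, 84/5, -386/15, …
ICs: h(0) = 0, h′(0) = 0, h′′(0) = 12.

f: a_k = 0, 12, 0, -32, 0, 128/5, 0, …
L₀ from L_f via x↦r, Dx↦r'^{-1}Dx.
h=∫h₀ ⇒ L = L₀·Dx.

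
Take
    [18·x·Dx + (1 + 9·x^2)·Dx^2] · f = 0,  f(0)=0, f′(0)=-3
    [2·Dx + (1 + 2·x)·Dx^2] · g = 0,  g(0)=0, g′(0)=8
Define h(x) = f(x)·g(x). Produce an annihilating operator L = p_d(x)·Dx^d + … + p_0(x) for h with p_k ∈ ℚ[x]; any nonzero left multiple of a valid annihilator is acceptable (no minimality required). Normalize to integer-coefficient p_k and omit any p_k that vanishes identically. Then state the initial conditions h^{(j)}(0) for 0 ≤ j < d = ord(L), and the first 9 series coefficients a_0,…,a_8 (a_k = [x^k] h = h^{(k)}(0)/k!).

f: a_k = 0, -3, 0, 9, 0, -243/5, 0, 2187/7, 0, …
g: a_k = 0, 8, -8, 32/3, -16, 128/5, -128/3, 512/7, -128, …
Sym-product of L_f,L_g gives L₀ (≤ ord 4).
L = (792 + 3024·x + 22680·x^2 + 102384·x^3 + 174960·x^4 + 151632·x^5 + 104976·x^7)·Dx + (332 + 4752·x + 28908·x^2 + 127008·x^3 + 351216·x^4 + 542376·x^5 + 408240·x^6 + 157464·x^7 + 367416·x^8)·Dx^2 + (44 + 916·x + 6696·x^2 + 27252·x^3 + 85860·x^4 + 193428·x^5 + 279936·x^6 + 224532·x^7 + 157464·x^8 + 209952·x^9)·Dx^3 + (10 + 76·x + 418·x^2 + 1728·x^3 + 5391·x^4 + 12960·x^5 + 24948·x^6 + 34992·x^7 + 29889·x^8 + 26244·x^9 + 26244·x^10)·Dx^4  (order 4).
h: a_k = 0, 0, -24, 24, 40, -24, -1848/5, 1864/5, 1992, …
ICs: h(0) = 0, h′(0) = 0, h′′(0) = -48, h′′′(0) = 144.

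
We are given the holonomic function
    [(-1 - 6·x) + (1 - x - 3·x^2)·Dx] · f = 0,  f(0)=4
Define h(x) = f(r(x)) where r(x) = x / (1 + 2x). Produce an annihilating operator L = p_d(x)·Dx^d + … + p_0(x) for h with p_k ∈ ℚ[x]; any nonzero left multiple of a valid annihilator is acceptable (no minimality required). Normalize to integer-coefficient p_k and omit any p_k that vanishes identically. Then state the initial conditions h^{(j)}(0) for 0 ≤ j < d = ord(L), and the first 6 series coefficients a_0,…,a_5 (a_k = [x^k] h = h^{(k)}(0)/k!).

f: a_k = 4, 4, 16, 28, 76, 160, …
L₀ from L_f via x↦r, Dx↦r'^{-1}Dx.
L = (1 + 8·x) + (-1 - 5·x - 5·x^2 + 2·x^3)·Dx  (order 1).
h: a_k = 4, 4, 8, -20, 68, -224, …
ICs: h(0) = 4.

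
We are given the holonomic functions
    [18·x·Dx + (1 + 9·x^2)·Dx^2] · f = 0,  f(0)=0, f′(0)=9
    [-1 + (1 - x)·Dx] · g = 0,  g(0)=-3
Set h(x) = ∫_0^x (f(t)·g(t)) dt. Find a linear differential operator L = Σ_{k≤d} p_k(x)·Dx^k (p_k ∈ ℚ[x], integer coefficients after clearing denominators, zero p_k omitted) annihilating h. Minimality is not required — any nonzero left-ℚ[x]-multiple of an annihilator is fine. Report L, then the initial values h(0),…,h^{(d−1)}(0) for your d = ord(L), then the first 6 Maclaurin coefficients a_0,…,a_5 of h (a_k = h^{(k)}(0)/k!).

L = 18·x·Dx + (2 - 18·x + 36·x^2)·Dx^2 + (-1 + x - 9·x^2 + 9·x^3)·Dx^3  (order 3).
h: a_k = 0, 0, -27/2, -9, 27/2, 54/5, …
ICs: h(0) = 0, h′(0) = 0, h′′(0) = -27.

f: a_k = 0, 9, 0, -27, 0, 729/5, …
g: a_k = -3, -3, -3, -3, -3, -3, …
L₀ := L_f ⊗_s L_g (sym. prod.), ord ≤ 2.
h=∫h₀ ⇒ L = L₀·Dx.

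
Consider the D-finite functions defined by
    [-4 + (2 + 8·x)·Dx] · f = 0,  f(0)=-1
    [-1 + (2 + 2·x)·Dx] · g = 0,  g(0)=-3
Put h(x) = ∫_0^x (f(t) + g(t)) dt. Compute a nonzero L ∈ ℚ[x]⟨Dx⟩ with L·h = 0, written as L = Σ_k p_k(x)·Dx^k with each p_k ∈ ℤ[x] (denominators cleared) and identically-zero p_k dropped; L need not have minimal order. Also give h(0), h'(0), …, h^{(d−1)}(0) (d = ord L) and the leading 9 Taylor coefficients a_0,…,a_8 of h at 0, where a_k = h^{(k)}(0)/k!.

f: a_k = -1, -2, 2, -4, 10, -28, 84, -264, 858, …
g: a_k = -3, -3/2, 3/8, -3/16, 15/128, -21/256, 63/1024, -99/2048, 1287/32768, …
f+g: L₀ = lclm(L_f,L_g), ord ≤ 1+1.
h=∫h₀ ⇒ L = L₀·Dx.
L = -2·Dx + (5 + 8·x)·Dx^2 + (2 + 10·x + 8·x^2)·Dx^3  (order 3).
h: a_k = 0, -4, -7/4, 19/24, -67/64, 259/128, -7189/1536, 12297/1024, -540771/16384, …
ICs: h(0) = 0, h′(0) = -4, h′′(0) = -7/2.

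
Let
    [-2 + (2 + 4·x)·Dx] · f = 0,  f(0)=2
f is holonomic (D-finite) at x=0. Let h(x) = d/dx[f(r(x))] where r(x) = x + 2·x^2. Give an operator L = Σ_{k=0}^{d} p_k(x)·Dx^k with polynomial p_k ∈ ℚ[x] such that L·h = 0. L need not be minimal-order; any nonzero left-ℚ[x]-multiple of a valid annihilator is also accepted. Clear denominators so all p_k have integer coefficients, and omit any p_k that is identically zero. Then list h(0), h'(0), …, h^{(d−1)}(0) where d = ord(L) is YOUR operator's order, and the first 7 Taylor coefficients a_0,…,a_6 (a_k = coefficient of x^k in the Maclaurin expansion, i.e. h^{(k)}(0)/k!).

L = 3 + (-1 - 6·x - 12·x^2 - 16·x^3)·Dx  (order 1).
h: a_k = 2, 6, -9, 3, 75/4, -171/4, 147/8, …
ICs: h(0) = 2.

f: a_k = 2, 2, -1, 1, -5/4, 7/4, -21/8, …
Substitute x→r, Dx→(1/r')Dx; clear ⇒ L₀.
Derive L from L₀ (diff closure).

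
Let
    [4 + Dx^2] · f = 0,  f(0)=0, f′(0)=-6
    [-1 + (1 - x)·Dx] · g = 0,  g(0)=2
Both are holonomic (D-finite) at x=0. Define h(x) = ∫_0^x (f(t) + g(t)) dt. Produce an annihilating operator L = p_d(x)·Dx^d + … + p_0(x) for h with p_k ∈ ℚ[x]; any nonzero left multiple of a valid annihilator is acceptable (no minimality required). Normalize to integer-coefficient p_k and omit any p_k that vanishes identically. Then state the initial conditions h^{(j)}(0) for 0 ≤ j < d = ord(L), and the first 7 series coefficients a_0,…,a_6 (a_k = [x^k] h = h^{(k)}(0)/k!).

f: a_k = 0, -6, 0, 4, 0, -4/5, 0, …
g: a_k = 2, 2, 2, 2, 2, 2, 2, …
h₀=f+g: left-lcm gives L₀, ord ≤ 3.
h=∫₀ˣh₀: take L = L₀·Dx.
L = (-20 + 16·x - 8·x^2)·Dx + (12 - 28·x + 24·x^2 - 8·x^3)·Dx^2 + (-5 + 4·x - 2·x^2)·Dx^3 + (3 - 7·x + 6·x^2 - 2·x^3)·Dx^4  (order 4).
h: a_k = 0, 2, -2, 2/3, 3/2, 2/5, 1/5, …
ICs: h(0) = 0, h′(0) = 2, h′′(0) = -4, h′′′(0) = 4.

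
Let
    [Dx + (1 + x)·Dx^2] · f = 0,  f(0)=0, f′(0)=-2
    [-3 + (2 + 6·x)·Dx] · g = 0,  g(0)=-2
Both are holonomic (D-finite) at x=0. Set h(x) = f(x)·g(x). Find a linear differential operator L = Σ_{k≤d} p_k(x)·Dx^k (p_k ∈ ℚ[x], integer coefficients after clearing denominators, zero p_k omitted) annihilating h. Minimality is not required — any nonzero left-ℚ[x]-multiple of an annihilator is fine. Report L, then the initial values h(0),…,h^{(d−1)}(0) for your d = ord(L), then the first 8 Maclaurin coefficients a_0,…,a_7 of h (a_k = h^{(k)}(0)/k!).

f: a_k = 0, -2, 1, -2/3, 1/2, -2/5, 1/3, -2/7, …
g: a_k = -2, -3, 9/4, -27/8, 405/64, -1701/128, 15309/512, -72171/1024, …
Sym-product of L_f,L_g gives L₀ (≤ ord 2).
L = (21 + 9·x) + (-8 - 24·x)·Dx + (4 + 28·x + 60·x^2 + 36·x^3)·Dx^2  (order 2).
h: a_k = 0, 4, 4, -37/6, 10, -2917/160, 17671/480, -719709/8960, …
ICs: h(0) = 0, h′(0) = 4.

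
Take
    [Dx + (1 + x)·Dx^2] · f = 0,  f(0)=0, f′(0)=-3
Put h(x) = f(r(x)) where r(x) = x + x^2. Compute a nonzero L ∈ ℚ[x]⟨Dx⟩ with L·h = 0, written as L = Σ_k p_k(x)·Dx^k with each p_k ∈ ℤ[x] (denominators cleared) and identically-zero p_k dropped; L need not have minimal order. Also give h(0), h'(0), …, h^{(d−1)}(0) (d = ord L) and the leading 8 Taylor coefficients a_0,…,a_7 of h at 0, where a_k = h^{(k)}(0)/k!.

L = (-1 + 2·x + 2·x^2)·Dx + (1 + 3·x + 3·x^2 + 2·x^3)·Dx^2  (order 2).
h: a_k = 0, -3, -3/2, 2, -3/4, -3/5, 1, -3/7, …
ICs: h(0) = 0, h′(0) = -3.

f: a_k = 0, -3, 3/2, -1, 3/4, -3/5, 1/2, -3/7, …
Substitute x→r, Dx→(1/r')Dx; clear ⇒ L₀.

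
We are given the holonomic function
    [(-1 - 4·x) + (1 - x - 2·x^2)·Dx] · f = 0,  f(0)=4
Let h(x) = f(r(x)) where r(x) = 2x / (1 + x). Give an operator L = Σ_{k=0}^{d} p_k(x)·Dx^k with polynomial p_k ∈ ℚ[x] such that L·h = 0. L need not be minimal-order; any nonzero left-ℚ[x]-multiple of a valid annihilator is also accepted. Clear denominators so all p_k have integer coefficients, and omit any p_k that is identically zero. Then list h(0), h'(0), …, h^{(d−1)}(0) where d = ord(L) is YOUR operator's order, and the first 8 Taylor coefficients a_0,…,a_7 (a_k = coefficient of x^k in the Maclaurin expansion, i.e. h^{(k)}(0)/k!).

f: a_k = 4, 4, 12, 20, 44, 84, 172, 340, …
Substitute x→r, Dx→(1/r')Dx; clear ⇒ L₀.
L = (2 + 18·x) + (-1 - x + 9·x^2 + 9·x^3)·Dx  (order 1).
h: a_k = 4, 8, 40, 72, 360, 648, 3240, 5832, …
ICs: h(0) = 4.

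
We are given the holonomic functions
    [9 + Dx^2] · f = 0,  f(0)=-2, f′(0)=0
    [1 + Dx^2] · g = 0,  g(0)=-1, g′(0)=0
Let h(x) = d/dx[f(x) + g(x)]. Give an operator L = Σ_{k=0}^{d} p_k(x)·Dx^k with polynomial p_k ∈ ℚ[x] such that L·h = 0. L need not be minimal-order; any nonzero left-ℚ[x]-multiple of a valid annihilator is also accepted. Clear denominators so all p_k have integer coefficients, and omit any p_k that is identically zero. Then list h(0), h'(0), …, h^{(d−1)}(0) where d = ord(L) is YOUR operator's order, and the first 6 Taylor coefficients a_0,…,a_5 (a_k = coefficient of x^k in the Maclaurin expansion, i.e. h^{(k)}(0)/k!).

L = 9 + 10·Dx^2 + Dx^4  (order 4).
h: a_k = 0, 19, 0, -163/6, 0, 1459/120, …
ICs: h(0) = 0, h′(0) = 19, h′′(0) = 0, h′′′(0) = -163.

f: a_k = -2, 0, 9, 0, -27/4, 0, …
g: a_k = -1, 0, 1/2, 0, -1/24, 0, …
f+g: L₀ = lclm(L_f,L_g), ord ≤ 2+2.
h₀' ⇒ L via d/dx closure of L₀.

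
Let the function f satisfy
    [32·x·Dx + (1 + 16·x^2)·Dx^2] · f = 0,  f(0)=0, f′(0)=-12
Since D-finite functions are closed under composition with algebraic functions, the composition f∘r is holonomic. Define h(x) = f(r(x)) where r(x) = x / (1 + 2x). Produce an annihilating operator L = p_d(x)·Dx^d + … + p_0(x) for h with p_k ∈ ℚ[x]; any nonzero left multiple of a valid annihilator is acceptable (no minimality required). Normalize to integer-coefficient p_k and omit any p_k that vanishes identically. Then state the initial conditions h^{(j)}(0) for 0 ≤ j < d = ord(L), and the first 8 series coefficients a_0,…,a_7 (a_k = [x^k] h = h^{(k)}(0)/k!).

f: a_k = 0, -12, 0, 64, 0, -3072/5, 0, 49152/7, …
Change of var in L_f (x↦r) gives L₀.
L = (4 + 40·x)·Dx + (1 + 4·x + 20·x^2)·Dx^2  (order 2).
h: a_k = 0, -12, 24, 16, -288, 3648/5, 1408, -106752/7, …
ICs: h(0) = 0, h′(0) = -12.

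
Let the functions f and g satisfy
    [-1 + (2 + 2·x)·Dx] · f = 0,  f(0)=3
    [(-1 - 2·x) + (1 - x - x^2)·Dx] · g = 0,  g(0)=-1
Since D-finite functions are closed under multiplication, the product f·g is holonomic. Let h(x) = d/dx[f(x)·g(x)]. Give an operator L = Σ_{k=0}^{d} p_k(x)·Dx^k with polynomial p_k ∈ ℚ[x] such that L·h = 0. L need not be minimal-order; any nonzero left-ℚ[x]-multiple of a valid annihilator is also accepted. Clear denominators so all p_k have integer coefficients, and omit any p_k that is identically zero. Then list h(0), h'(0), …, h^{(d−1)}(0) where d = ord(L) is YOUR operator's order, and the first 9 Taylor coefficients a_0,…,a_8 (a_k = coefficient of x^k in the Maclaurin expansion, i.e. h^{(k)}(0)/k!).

L = (19 + 66·x + 81·x^2 + 50·x^3 + 15·x^4) + (-6 - 10·x + 6·x^2 + 26·x^3 + 22·x^4 + 6·x^5)·Dx  (order 1).
h: a_k = -9/2, -57/4, -567/16, -2409/32, -39315/256, -151983/512, -1150275/2048, -4249065/4096, -123828075/65536, …
ICs: h(0) = -9/2.

f: a_k = 3, 3/2, -3/8, 3/16, -15/128, 21/256, -63/1024, 99/2048, -1287/32768, …
g: a_k = -1, -1, -2, -3, -5, -8, -13, -21, -34, …
h₀=f·g: eliminate ⇒ L₀, order ≤ 1·1.
h₀' ⇒ L via d/dx closure of L₀.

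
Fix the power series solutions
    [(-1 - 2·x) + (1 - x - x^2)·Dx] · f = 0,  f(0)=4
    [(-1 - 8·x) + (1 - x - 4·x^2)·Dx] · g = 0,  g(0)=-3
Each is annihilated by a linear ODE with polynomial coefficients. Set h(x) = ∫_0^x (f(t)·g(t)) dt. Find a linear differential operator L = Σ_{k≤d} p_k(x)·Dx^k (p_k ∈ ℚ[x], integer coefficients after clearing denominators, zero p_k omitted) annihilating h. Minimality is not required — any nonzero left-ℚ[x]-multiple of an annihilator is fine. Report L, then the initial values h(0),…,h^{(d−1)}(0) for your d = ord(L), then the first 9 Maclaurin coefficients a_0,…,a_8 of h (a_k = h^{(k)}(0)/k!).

f: a_k = 4, 4, 8, 12, 20, 32, 52, 84, 136, …
g: a_k = -3, -3, -15, -27, -87, -195, -543, -1323, -3495, …
f·g: L₀ = L_f ⊗_s L_g, ord ≤ 1·1.
h=∫₀ˣh₀: take L = L₀·Dx.
L = (-2 - 8·x + 15·x^2 + 16·x^3)·Dx + (1 - 2·x - 4·x^2 + 5·x^3 + 4·x^4)·Dx^2  (order 2).
h: a_k = 0, -12, -12, -32, -57, -672/5, -280, -4524/7, -1437, …
ICs: h(0) = 0, h′(0) = -12.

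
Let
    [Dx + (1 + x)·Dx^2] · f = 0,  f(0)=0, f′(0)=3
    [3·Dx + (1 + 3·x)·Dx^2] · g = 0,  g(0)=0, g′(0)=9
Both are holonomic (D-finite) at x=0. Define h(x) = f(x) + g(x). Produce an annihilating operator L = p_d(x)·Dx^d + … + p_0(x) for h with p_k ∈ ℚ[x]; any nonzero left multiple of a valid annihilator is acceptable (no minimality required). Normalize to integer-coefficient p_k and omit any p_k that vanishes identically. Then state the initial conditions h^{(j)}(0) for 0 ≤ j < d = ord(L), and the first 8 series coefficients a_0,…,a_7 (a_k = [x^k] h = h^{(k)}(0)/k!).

L = 6·Dx + (8 + 12·x)·Dx^2 + (1 + 4·x + 3·x^2)·Dx^3  (order 3).
h: a_k = 0, 12, -15, 28, -123/2, 732/5, -365, 6564/7, …
ICs: h(0) = 0, h′(0) = 12, h′′(0) = -30.

f: a_k = 0, 3, -3/2, 1, -3/4, 3/5, -1/2, 3/7, …
g: a_k = 0, 9, -27/2, 27, -243/4, 729/5, -729/2, 6561/7, …
L₀ := lclm(L_f,L_g); ord L₀ ≤ 2+2.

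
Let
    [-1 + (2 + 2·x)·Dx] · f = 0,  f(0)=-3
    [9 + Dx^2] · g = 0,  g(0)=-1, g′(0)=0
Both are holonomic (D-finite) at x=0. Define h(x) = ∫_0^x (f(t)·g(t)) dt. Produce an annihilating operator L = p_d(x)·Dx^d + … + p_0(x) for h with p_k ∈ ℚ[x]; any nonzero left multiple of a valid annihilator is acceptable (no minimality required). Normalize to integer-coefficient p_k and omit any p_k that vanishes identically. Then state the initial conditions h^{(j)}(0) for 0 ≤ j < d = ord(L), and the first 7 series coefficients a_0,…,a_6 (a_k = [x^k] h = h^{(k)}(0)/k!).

L = (39 + 72·x + 36·x^2)·Dx + (-4 - 4·x)·Dx^2 + (4 + 8·x + 4·x^2)·Dx^3  (order 3).
h: a_k = 0, 3, 3/4, -37/8, -105/64, 1497/640, 367/512, …
ICs: h(0) = 0, h′(0) = 3, h′′(0) = 3/2.

f: a_k = -3, -3/2, 3/8, -3/16, 15/128, -21/256, 63/1024, …
g: a_k = -1, 0, 9/2, 0, -27/8, 0, 81/80, …
h₀=f·g: eliminate ⇒ L₀, order ≤ 1·2.
h=∫₀ˣh₀: take L = L₀·Dx.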